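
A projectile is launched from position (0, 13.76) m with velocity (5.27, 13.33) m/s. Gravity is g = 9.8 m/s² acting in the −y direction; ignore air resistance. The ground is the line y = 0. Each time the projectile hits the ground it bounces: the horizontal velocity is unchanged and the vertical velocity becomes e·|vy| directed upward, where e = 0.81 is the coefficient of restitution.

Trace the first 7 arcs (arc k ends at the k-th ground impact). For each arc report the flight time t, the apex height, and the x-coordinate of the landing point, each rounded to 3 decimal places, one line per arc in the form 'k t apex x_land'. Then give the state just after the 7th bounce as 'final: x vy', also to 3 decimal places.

Arc 1: start y=13.760, vy=13.330 → t=3.519, apex=22.826, x_land=18.543, impact vy=-21.151
  bounce: vy ← 0.81·21.151 = 17.133
Arc 2: start y=0.000, vy=17.133 → t=3.496, apex=14.976, x_land=36.969, impact vy=-17.133
  bounce: vy ← 0.81·17.133 = 13.877
Arc 3: start y=0.000, vy=13.877 → t=2.832, apex=9.826, x_land=51.894, impact vy=-13.877
  bounce: vy ← 0.81·13.877 = 11.241
Arc 4: start y=0.000, vy=11.241 → t=2.294, apex=6.447, x_land=63.984, impact vy=-11.241
  bounce: vy ← 0.81·11.241 = 9.105
Arc 5: start y=0.000, vy=9.105 → t=1.858, apex=4.230, x_land=73.776, impact vy=-9.105
  bounce: vy ← 0.81·9.105 = 7.375
Arc 6: start y=0.000, vy=7.375 → t=1.505, apex=2.775, x_land=81.708, impact vy=-7.375
  bounce: vy ← 0.81·7.375 = 5.974
Arc 7: start y=0.000, vy=5.974 → t=1.219, apex=1.821, x_land=88.133, impact vy=-5.974
  bounce: vy ← 0.81·5.974 = 4.839

1 3.519 22.826 18.543
2 3.496 14.976 36.969
3 2.832 9.826 51.894
4 2.294 6.447 63.984
5 1.858 4.230 73.776
6 1.505 2.775 81.708
7 1.219 1.821 88.133
final: 88.133 4.839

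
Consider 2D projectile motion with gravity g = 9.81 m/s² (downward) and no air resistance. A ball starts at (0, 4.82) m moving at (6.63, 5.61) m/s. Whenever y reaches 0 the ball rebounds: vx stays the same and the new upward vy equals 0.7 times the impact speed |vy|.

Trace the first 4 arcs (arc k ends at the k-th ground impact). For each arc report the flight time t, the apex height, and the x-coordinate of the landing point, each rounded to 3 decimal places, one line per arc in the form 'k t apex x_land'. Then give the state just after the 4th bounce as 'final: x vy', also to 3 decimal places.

1 1.716 6.424 11.379
2 1.602 3.148 22.002
3 1.122 1.542 29.437
4 0.785 0.756 34.642
final: 34.642 2.696

Arc 1: start y=4.820, vy=5.610 → t=1.716, apex=6.424, x_land=11.379, impact vy=-11.227
  bounce: vy ← 0.7·11.227 = 7.859
Arc 2: start y=0.000, vy=7.859 → t=1.602, apex=3.148, x_land=22.002, impact vy=-7.859
  bounce: vy ← 0.7·7.859 = 5.501
Arc 3: start y=0.000, vy=5.501 → t=1.122, apex=1.542, x_land=29.437, impact vy=-5.501
  bounce: vy ← 0.7·5.501 = 3.851
Arc 4: start y=0.000, vy=3.851 → t=0.785, apex=0.756, x_land=34.642, impact vy=-3.851
  bounce: vy ← 0.7·3.851 = 2.696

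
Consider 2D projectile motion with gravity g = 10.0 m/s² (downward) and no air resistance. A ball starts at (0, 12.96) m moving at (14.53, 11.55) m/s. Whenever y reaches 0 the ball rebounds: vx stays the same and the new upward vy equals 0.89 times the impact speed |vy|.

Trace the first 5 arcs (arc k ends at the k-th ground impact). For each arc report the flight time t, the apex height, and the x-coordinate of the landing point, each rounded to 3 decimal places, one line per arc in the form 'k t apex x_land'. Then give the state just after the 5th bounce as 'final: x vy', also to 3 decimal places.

Arc 1: start y=12.960, vy=11.550 → t=3.136, apex=19.630, x_land=45.572, impact vy=-19.814
  bounce: vy ← 0.89·19.814 = 17.635
Arc 2: start y=0.000, vy=17.635 → t=3.527, apex=15.549, x_land=96.818, impact vy=-17.635
  bounce: vy ← 0.89·17.635 = 15.695
Arc 3: start y=0.000, vy=15.695 → t=3.139, apex=12.316, x_land=142.428, impact vy=-15.695
  bounce: vy ← 0.89·15.695 = 13.968
Arc 4: start y=0.000, vy=13.968 → t=2.794, apex=9.756, x_land=183.020, impact vy=-13.968
  bounce: vy ← 0.89·13.968 = 12.432
Arc 5: start y=0.000, vy=12.432 → t=2.486, apex=7.728, x_land=219.147, impact vy=-12.432
  bounce: vy ← 0.89·12.432 = 11.064

1 3.136 19.630 45.572
2 3.527 15.549 96.818
3 3.139 12.316 142.428
4 2.794 9.756 183.020
5 2.486 7.728 219.147
final: 219.147 11.064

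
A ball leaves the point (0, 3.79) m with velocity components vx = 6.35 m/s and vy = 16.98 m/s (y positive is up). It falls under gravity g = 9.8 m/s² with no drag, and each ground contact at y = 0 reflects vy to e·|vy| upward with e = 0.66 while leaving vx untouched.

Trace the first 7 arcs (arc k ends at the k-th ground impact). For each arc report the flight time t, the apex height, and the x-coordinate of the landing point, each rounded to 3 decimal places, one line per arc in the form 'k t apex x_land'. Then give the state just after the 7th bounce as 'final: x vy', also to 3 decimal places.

Arc 1: start y=3.790, vy=16.980 → t=3.676, apex=18.500, x_land=23.341, impact vy=-19.042
  bounce: vy ← 0.66·19.042 = 12.568
Arc 2: start y=0.000, vy=12.568 → t=2.565, apex=8.059, x_land=39.628, impact vy=-12.568
  bounce: vy ← 0.66·12.568 = 8.295
Arc 3: start y=0.000, vy=8.295 → t=1.693, apex=3.510, x_land=50.377, impact vy=-8.295
  bounce: vy ← 0.66·8.295 = 5.475
Arc 4: start y=0.000, vy=5.475 → t=1.117, apex=1.529, x_land=57.472, impact vy=-5.475
  bounce: vy ← 0.66·5.475 = 3.613
Arc 5: start y=0.000, vy=3.613 → t=0.737, apex=0.666, x_land=62.154, impact vy=-3.613
  bounce: vy ← 0.66·3.613 = 2.385
Arc 6: start y=0.000, vy=2.385 → t=0.487, apex=0.290, x_land=65.245, impact vy=-2.385
  bounce: vy ← 0.66·2.385 = 1.574
Arc 7: start y=0.000, vy=1.574 → t=0.321, apex=0.126, x_land=67.284, impact vy=-1.574
  bounce: vy ← 0.66·1.574 = 1.039

1 3.676 18.500 23.341
2 2.565 8.059 39.628
3 1.693 3.510 50.377
4 1.117 1.529 57.472
5 0.737 0.666 62.154
6 0.487 0.290 65.245
7 0.321 0.126 67.284
final: 67.284 1.039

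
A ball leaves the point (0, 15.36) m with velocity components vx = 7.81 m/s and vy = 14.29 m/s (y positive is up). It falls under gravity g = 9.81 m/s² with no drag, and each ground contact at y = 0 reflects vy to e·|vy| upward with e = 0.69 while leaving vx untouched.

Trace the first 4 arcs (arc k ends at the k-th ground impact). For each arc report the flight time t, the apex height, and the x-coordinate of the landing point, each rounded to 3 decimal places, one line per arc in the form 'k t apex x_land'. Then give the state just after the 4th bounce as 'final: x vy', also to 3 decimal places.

Arc 1: start y=15.360, vy=14.290 → t=3.749, apex=25.768, x_land=29.277, impact vy=-22.485
  bounce: vy ← 0.69·22.485 = 15.515
Arc 2: start y=0.000, vy=15.515 → t=3.163, apex=12.268, x_land=53.980, impact vy=-15.515
  bounce: vy ← 0.69·15.515 = 10.705
Arc 3: start y=0.000, vy=10.705 → t=2.182, apex=5.841, x_land=71.026, impact vy=-10.705
  bounce: vy ← 0.69·10.705 = 7.386
Arc 4: start y=0.000, vy=7.386 → t=1.506, apex=2.781, x_land=82.787, impact vy=-7.386
  bounce: vy ← 0.69·7.386 = 5.097

1 3.749 25.768 29.277
2 3.163 12.268 53.980
3 2.182 5.841 71.026
4 1.506 2.781 82.787
final: 82.787 5.097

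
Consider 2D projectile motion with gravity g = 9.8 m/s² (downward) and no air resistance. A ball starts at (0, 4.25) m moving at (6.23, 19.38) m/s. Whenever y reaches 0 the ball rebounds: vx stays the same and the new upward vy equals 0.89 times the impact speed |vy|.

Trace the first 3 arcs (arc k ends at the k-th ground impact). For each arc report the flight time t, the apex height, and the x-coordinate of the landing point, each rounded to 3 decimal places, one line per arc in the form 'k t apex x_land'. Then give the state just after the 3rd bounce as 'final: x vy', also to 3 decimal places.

1 4.163 23.412 25.938
2 3.891 18.545 50.178
3 3.463 14.690 71.752
final: 71.752 15.102

Arc 1: start y=4.250, vy=19.380 → t=4.163, apex=23.412, x_land=25.938, impact vy=-21.422
  bounce: vy ← 0.89·21.422 = 19.065
Arc 2: start y=0.000, vy=19.065 → t=3.891, apex=18.545, x_land=50.178, impact vy=-19.065
  bounce: vy ← 0.89·19.065 = 16.968
Arc 3: start y=0.000, vy=16.968 → t=3.463, apex=14.690, x_land=71.752, impact vy=-16.968
  bounce: vy ← 0.89·16.968 = 15.102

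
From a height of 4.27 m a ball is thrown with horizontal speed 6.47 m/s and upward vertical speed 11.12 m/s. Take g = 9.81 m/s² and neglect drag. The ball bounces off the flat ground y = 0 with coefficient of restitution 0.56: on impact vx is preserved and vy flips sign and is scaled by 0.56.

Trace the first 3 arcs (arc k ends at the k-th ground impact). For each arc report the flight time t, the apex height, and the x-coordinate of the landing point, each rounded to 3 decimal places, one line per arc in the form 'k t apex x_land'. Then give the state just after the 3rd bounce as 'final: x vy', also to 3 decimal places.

Arc 1: start y=4.270, vy=11.120 → t=2.602, apex=10.572, x_land=16.833, impact vy=-14.402
  bounce: vy ← 0.56·14.402 = 8.065
Arc 2: start y=0.000, vy=8.065 → t=1.644, apex=3.316, x_land=27.472, impact vy=-8.065
  bounce: vy ← 0.56·8.065 = 4.517
Arc 3: start y=0.000, vy=4.517 → t=0.921, apex=1.040, x_land=33.429, impact vy=-4.517
  bounce: vy ← 0.56·4.517 = 2.529

1 2.602 10.572 16.833
2 1.644 3.316 27.472
3 0.921 1.040 33.429
final: 33.429 2.529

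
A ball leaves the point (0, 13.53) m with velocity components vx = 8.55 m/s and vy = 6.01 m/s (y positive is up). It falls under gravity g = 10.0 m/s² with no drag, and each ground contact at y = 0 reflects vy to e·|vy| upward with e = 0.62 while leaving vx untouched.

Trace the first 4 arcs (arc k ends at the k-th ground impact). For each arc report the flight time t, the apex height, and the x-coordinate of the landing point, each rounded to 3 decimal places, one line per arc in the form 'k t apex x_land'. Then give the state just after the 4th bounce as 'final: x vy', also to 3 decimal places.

1 2.352 15.336 20.113
2 2.172 5.895 38.680
3 1.346 2.266 50.192
4 0.835 0.871 57.330
final: 57.330 2.588

Arc 1: start y=13.530, vy=6.010 → t=2.352, apex=15.336, x_land=20.113, impact vy=-17.513
  bounce: vy ← 0.62·17.513 = 10.858
Arc 2: start y=0.000, vy=10.858 → t=2.172, apex=5.895, x_land=38.680, impact vy=-10.858
  bounce: vy ← 0.62·10.858 = 6.732
Arc 3: start y=0.000, vy=6.732 → t=1.346, apex=2.266, x_land=50.192, impact vy=-6.732
  bounce: vy ← 0.62·6.732 = 4.174
Arc 4: start y=0.000, vy=4.174 → t=0.835, apex=0.871, x_land=57.330, impact vy=-4.174
  bounce: vy ← 0.62·4.174 = 2.588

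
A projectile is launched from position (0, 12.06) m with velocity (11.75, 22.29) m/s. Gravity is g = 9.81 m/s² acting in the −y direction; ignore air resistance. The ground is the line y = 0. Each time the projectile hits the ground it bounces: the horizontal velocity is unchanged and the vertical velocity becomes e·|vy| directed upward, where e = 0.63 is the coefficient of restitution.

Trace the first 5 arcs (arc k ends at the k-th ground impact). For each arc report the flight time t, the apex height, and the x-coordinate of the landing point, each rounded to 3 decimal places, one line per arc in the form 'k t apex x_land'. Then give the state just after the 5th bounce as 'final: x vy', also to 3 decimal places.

Arc 1: start y=12.060, vy=22.290 → t=5.033, apex=37.383, x_land=59.136, impact vy=-27.082
  bounce: vy ← 0.63·27.082 = 17.062
Arc 2: start y=0.000, vy=17.062 → t=3.478, apex=14.837, x_land=100.008, impact vy=-17.062
  bounce: vy ← 0.63·17.062 = 10.749
Arc 3: start y=0.000, vy=10.749 → t=2.191, apex=5.889, x_land=125.758, impact vy=-10.749
  bounce: vy ← 0.63·10.749 = 6.772
Arc 4: start y=0.000, vy=6.772 → t=1.381, apex=2.337, x_land=141.980, impact vy=-6.772
  bounce: vy ← 0.63·6.772 = 4.266
Arc 5: start y=0.000, vy=4.266 → t=0.870, apex=0.928, x_land=152.200, impact vy=-4.266
  bounce: vy ← 0.63·4.266 = 2.688

1 5.033 37.383 59.136
2 3.478 14.837 100.008
3 2.191 5.889 125.758
4 1.381 2.337 141.980
5 0.870 0.928 152.200
final: 152.200 2.688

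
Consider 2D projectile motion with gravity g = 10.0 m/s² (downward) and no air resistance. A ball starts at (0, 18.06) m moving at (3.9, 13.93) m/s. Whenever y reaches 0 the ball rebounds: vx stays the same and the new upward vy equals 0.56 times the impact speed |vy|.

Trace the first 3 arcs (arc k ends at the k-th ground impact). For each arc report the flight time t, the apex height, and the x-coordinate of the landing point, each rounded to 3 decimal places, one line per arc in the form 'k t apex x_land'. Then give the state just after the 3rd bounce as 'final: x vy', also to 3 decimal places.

1 3.749 27.762 14.623
2 2.639 8.706 24.915
3 1.478 2.730 30.679
final: 30.679 4.138

Arc 1: start y=18.060, vy=13.930 → t=3.749, apex=27.762, x_land=14.623, impact vy=-23.564
  bounce: vy ← 0.56·23.564 = 13.196
Arc 2: start y=0.000, vy=13.196 → t=2.639, apex=8.706, x_land=24.915, impact vy=-13.196
  bounce: vy ← 0.56·13.196 = 7.390
Arc 3: start y=0.000, vy=7.390 → t=1.478, apex=2.730, x_land=30.679, impact vy=-7.390
  bounce: vy ← 0.56·7.390 = 4.138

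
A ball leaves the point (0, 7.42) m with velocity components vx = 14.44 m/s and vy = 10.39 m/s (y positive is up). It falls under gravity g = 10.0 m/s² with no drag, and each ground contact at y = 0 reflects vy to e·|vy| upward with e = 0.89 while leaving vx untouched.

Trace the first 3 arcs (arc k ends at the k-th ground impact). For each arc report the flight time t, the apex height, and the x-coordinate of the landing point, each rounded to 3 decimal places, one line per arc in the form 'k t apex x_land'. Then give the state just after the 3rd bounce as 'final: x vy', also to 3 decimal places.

1 2.640 12.818 38.123
2 2.850 10.153 79.276
3 2.536 8.042 115.903
final: 115.903 11.287

Arc 1: start y=7.420, vy=10.390 → t=2.640, apex=12.818, x_land=38.123, impact vy=-16.011
  bounce: vy ← 0.89·16.011 = 14.250
Arc 2: start y=0.000, vy=14.250 → t=2.850, apex=10.153, x_land=79.276, impact vy=-14.250
  bounce: vy ← 0.89·14.250 = 12.682
Arc 3: start y=0.000, vy=12.682 → t=2.536, apex=8.042, x_land=115.903, impact vy=-12.682
  bounce: vy ← 0.89·12.682 = 11.287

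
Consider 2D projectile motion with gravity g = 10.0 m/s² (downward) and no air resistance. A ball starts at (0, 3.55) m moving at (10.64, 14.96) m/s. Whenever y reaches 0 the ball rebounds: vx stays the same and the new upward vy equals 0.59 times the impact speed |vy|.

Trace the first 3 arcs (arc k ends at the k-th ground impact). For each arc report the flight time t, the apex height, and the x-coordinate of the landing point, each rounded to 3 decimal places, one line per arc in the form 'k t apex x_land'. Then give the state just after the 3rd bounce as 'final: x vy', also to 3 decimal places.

1 3.213 14.740 34.186
2 2.026 5.131 55.743
3 1.195 1.786 68.462
final: 68.462 3.526

Arc 1: start y=3.550, vy=14.960 → t=3.213, apex=14.740, x_land=34.186, impact vy=-17.170
  bounce: vy ← 0.59·17.170 = 10.130
Arc 2: start y=0.000, vy=10.130 → t=2.026, apex=5.131, x_land=55.743, impact vy=-10.130
  bounce: vy ← 0.59·10.130 = 5.977
Arc 3: start y=0.000, vy=5.977 → t=1.195, apex=1.786, x_land=68.462, impact vy=-5.977
  bounce: vy ← 0.59·5.977 = 3.526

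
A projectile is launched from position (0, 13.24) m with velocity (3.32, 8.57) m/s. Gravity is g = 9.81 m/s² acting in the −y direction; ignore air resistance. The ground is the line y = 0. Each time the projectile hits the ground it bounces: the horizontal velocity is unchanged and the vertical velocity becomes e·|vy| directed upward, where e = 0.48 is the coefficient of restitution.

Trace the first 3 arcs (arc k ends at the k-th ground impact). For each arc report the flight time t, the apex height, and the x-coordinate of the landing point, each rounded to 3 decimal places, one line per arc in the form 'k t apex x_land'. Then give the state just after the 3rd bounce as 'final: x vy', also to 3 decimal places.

Arc 1: start y=13.240, vy=8.570 → t=2.734, apex=16.983, x_land=9.078, impact vy=-18.254
  bounce: vy ← 0.48·18.254 = 8.762
Arc 2: start y=0.000, vy=8.762 → t=1.786, apex=3.913, x_land=15.009, impact vy=-8.762
  bounce: vy ← 0.48·8.762 = 4.206
Arc 3: start y=0.000, vy=4.206 → t=0.857, apex=0.902, x_land=17.855, impact vy=-4.206
  bounce: vy ← 0.48·4.206 = 2.019

1 2.734 16.983 9.078
2 1.786 3.913 15.009
3 0.857 0.902 17.855
final: 17.855 2.019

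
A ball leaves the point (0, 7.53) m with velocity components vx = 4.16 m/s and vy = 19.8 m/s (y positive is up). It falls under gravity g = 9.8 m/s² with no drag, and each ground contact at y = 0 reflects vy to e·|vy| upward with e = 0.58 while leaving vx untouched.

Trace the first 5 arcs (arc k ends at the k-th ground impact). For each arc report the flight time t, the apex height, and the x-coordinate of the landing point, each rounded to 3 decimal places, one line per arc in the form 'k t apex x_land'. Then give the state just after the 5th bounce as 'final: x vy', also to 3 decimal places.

1 4.391 27.532 18.266
2 2.750 9.262 29.704
3 1.595 3.116 36.339
4 0.925 1.048 40.187
5 0.536 0.353 42.418
final: 42.418 1.525

Arc 1: start y=7.530, vy=19.800 → t=4.391, apex=27.532, x_land=18.266, impact vy=-23.230
  bounce: vy ← 0.58·23.230 = 13.473
Arc 2: start y=0.000, vy=13.473 → t=2.750, apex=9.262, x_land=29.704, impact vy=-13.473
  bounce: vy ← 0.58·13.473 = 7.815
Arc 3: start y=0.000, vy=7.815 → t=1.595, apex=3.116, x_land=36.339, impact vy=-7.815
  bounce: vy ← 0.58·7.815 = 4.532
Arc 4: start y=0.000, vy=4.532 → t=0.925, apex=1.048, x_land=40.187, impact vy=-4.532
  bounce: vy ← 0.58·4.532 = 2.629
Arc 5: start y=0.000, vy=2.629 → t=0.536, apex=0.353, x_land=42.418, impact vy=-2.629
  bounce: vy ← 0.58·2.629 = 1.525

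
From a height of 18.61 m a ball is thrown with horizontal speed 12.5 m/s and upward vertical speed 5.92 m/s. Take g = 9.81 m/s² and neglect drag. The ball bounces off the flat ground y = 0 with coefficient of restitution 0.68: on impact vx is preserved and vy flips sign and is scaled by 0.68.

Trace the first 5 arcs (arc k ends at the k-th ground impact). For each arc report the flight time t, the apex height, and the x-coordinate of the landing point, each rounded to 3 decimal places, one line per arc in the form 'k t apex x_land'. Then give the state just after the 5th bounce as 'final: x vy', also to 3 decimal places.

Arc 1: start y=18.610, vy=5.920 → t=2.643, apex=20.396, x_land=33.033, impact vy=-20.004
  bounce: vy ← 0.68·20.004 = 13.603
Arc 2: start y=0.000, vy=13.603 → t=2.773, apex=9.431, x_land=67.699, impact vy=-13.603
  bounce: vy ← 0.68·13.603 = 9.250
Arc 3: start y=0.000, vy=9.250 → t=1.886, apex=4.361, x_land=91.272, impact vy=-9.250
  bounce: vy ← 0.68·9.250 = 6.290
Arc 4: start y=0.000, vy=6.290 → t=1.282, apex=2.017, x_land=107.302, impact vy=-6.290
  bounce: vy ← 0.68·6.290 = 4.277
Arc 5: start y=0.000, vy=4.277 → t=0.872, apex=0.932, x_land=118.202, impact vy=-4.277
  bounce: vy ← 0.68·4.277 = 2.909

1 2.643 20.396 33.033
2 2.773 9.431 67.699
3 1.886 4.361 91.272
4 1.282 2.017 107.302
5 0.872 0.932 118.202
final: 118.202 2.909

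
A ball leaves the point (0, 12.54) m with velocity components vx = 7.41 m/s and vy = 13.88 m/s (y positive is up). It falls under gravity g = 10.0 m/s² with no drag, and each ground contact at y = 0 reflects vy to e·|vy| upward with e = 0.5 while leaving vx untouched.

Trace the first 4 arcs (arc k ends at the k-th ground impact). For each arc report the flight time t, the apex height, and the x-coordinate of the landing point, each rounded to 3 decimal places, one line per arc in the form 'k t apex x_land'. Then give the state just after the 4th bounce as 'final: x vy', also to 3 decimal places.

1 3.494 22.173 25.889
2 2.106 5.543 41.494
3 1.053 1.386 49.296
4 0.526 0.346 53.197
final: 53.197 1.316

Arc 1: start y=12.540, vy=13.880 → t=3.494, apex=22.173, x_land=25.889, impact vy=-21.058
  bounce: vy ← 0.5·21.058 = 10.529
Arc 2: start y=0.000, vy=10.529 → t=2.106, apex=5.543, x_land=41.494, impact vy=-10.529
  bounce: vy ← 0.5·10.529 = 5.265
Arc 3: start y=0.000, vy=5.265 → t=1.053, apex=1.386, x_land=49.296, impact vy=-5.265
  bounce: vy ← 0.5·5.265 = 2.632
Arc 4: start y=0.000, vy=2.632 → t=0.526, apex=0.346, x_land=53.197, impact vy=-2.632
  bounce: vy ← 0.5·2.632 = 1.316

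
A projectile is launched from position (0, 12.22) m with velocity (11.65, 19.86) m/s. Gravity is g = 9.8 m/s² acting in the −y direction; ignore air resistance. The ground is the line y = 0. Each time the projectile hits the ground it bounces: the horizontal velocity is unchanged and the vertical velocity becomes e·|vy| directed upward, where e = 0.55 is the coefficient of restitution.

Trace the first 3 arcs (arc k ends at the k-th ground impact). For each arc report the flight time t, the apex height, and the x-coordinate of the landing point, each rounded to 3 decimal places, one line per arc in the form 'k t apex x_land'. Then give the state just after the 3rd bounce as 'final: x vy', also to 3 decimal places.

Arc 1: start y=12.220, vy=19.860 → t=4.596, apex=32.343, x_land=53.540, impact vy=-25.178
  bounce: vy ← 0.55·25.178 = 13.848
Arc 2: start y=0.000, vy=13.848 → t=2.826, apex=9.784, x_land=86.464, impact vy=-13.848
  bounce: vy ← 0.55·13.848 = 7.616
Arc 3: start y=0.000, vy=7.616 → t=1.554, apex=2.960, x_land=104.572, impact vy=-7.616
  bounce: vy ← 0.55·7.616 = 4.189

1 4.596 32.343 53.540
2 2.826 9.784 86.464
3 1.554 2.960 104.572
final: 104.572 4.189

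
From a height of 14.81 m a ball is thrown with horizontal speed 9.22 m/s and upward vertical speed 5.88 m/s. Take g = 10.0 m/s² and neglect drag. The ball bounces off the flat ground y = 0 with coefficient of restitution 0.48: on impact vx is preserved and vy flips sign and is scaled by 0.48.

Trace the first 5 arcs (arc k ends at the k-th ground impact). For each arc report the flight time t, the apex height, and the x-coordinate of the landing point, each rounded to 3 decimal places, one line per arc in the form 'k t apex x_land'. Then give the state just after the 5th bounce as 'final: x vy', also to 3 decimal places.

Arc 1: start y=14.810, vy=5.880 → t=2.407, apex=16.539, x_land=22.190, impact vy=-18.187
  bounce: vy ← 0.48·18.187 = 8.730
Arc 2: start y=0.000, vy=8.730 → t=1.746, apex=3.811, x_land=38.288, impact vy=-8.730
  bounce: vy ← 0.48·8.730 = 4.190
Arc 3: start y=0.000, vy=4.190 → t=0.838, apex=0.878, x_land=46.015, impact vy=-4.190
  bounce: vy ← 0.48·4.190 = 2.011
Arc 4: start y=0.000, vy=2.011 → t=0.402, apex=0.202, x_land=49.724, impact vy=-2.011
  bounce: vy ← 0.48·2.011 = 0.965
Arc 5: start y=0.000, vy=0.965 → t=0.193, apex=0.047, x_land=51.504, impact vy=-0.965
  bounce: vy ← 0.48·0.965 = 0.463

1 2.407 16.539 22.190
2 1.746 3.811 38.288
3 0.838 0.878 46.015
4 0.402 0.202 49.724
5 0.193 0.047 51.504
final: 51.504 0.463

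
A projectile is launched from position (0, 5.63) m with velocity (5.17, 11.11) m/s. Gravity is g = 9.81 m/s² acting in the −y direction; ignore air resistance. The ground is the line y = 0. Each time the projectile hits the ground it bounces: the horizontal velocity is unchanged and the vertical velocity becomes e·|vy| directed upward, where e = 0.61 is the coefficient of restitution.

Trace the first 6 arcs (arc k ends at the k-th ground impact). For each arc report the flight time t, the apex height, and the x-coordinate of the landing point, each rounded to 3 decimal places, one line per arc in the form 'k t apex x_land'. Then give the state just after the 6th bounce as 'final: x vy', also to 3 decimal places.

1 2.691 11.921 13.915
2 1.902 4.436 23.748
3 1.160 1.651 29.746
4 0.708 0.614 33.405
5 0.432 0.229 35.637
6 0.263 0.085 36.999
final: 36.999 0.788

Arc 1: start y=5.630, vy=11.110 → t=2.691, apex=11.921, x_land=13.915, impact vy=-15.294
  bounce: vy ← 0.61·15.294 = 9.329
Arc 2: start y=0.000, vy=9.329 → t=1.902, apex=4.436, x_land=23.748, impact vy=-9.329
  bounce: vy ← 0.61·9.329 = 5.691
Arc 3: start y=0.000, vy=5.691 → t=1.160, apex=1.651, x_land=29.746, impact vy=-5.691
  bounce: vy ← 0.61·5.691 = 3.471
Arc 4: start y=0.000, vy=3.471 → t=0.708, apex=0.614, x_land=33.405, impact vy=-3.471
  bounce: vy ← 0.61·3.471 = 2.118
Arc 5: start y=0.000, vy=2.118 → t=0.432, apex=0.229, x_land=35.637, impact vy=-2.118
  bounce: vy ← 0.61·2.118 = 1.292
Arc 6: start y=0.000, vy=1.292 → t=0.263, apex=0.085, x_land=36.999, impact vy=-1.292
  bounce: vy ← 0.61·1.292 = 0.788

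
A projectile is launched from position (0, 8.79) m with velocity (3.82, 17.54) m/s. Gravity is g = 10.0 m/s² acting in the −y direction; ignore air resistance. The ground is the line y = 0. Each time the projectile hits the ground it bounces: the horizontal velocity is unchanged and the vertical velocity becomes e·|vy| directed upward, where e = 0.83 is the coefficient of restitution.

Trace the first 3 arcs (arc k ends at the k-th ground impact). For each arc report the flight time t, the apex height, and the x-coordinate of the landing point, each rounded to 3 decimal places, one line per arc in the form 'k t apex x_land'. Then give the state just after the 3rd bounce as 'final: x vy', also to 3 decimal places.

1 3.953 24.173 15.100
2 3.650 16.652 29.042
3 3.029 11.472 40.615
final: 40.615 12.572

Arc 1: start y=8.790, vy=17.540 → t=3.953, apex=24.173, x_land=15.100, impact vy=-21.988
  bounce: vy ← 0.83·21.988 = 18.250
Arc 2: start y=0.000, vy=18.250 → t=3.650, apex=16.652, x_land=29.042, impact vy=-18.250
  bounce: vy ← 0.83·18.250 = 15.147
Arc 3: start y=0.000, vy=15.147 → t=3.029, apex=11.472, x_land=40.615, impact vy=-15.147
  bounce: vy ← 0.83·15.147 = 12.572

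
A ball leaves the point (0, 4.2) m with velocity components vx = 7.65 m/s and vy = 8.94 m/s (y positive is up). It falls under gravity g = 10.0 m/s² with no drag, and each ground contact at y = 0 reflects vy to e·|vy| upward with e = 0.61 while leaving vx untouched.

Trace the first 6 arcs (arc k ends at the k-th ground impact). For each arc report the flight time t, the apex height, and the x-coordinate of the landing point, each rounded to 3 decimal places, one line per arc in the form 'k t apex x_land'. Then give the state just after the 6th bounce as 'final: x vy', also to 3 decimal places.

1 2.174 8.196 16.634
2 1.562 3.050 28.583
3 0.953 1.135 35.872
4 0.581 0.422 40.318
5 0.355 0.157 43.031
6 0.216 0.058 44.685
final: 44.685 0.660

Arc 1: start y=4.200, vy=8.940 → t=2.174, apex=8.196, x_land=16.634, impact vy=-12.803
  bounce: vy ← 0.61·12.803 = 7.810
Arc 2: start y=0.000, vy=7.810 → t=1.562, apex=3.050, x_land=28.583, impact vy=-7.810
  bounce: vy ← 0.61·7.810 = 4.764
Arc 3: start y=0.000, vy=4.764 → t=0.953, apex=1.135, x_land=35.872, impact vy=-4.764
  bounce: vy ← 0.61·4.764 = 2.906
Arc 4: start y=0.000, vy=2.906 → t=0.581, apex=0.422, x_land=40.318, impact vy=-2.906
  bounce: vy ← 0.61·2.906 = 1.773
Arc 5: start y=0.000, vy=1.773 → t=0.355, apex=0.157, x_land=43.031, impact vy=-1.773
  bounce: vy ← 0.61·1.773 = 1.081
Arc 6: start y=0.000, vy=1.081 → t=0.216, apex=0.058, x_land=44.685, impact vy=-1.081
  bounce: vy ← 0.61·1.081 = 0.660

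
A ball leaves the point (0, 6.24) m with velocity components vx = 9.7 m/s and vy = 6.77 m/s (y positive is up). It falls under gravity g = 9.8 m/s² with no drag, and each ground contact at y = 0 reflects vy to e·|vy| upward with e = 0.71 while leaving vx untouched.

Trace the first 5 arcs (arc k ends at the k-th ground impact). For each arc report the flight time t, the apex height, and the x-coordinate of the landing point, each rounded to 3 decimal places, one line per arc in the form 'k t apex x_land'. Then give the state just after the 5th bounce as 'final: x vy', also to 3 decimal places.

Arc 1: start y=6.240, vy=6.770 → t=2.014, apex=8.578, x_land=19.535, impact vy=-12.967
  bounce: vy ← 0.71·12.967 = 9.206
Arc 2: start y=0.000, vy=9.206 → t=1.879, apex=4.324, x_land=37.760, impact vy=-9.206
  bounce: vy ← 0.71·9.206 = 6.537
Arc 3: start y=0.000, vy=6.537 → t=1.334, apex=2.180, x_land=50.700, impact vy=-6.537
  bounce: vy ← 0.71·6.537 = 4.641
Arc 4: start y=0.000, vy=4.641 → t=0.947, apex=1.099, x_land=59.887, impact vy=-4.641
  bounce: vy ← 0.71·4.641 = 3.295
Arc 5: start y=0.000, vy=3.295 → t=0.672, apex=0.554, x_land=66.410, impact vy=-3.295
  bounce: vy ← 0.71·3.295 = 2.340

1 2.014 8.578 19.535
2 1.879 4.324 37.760
3 1.334 2.180 50.700
4 0.947 1.099 59.887
5 0.672 0.554 66.410
final: 66.410 2.340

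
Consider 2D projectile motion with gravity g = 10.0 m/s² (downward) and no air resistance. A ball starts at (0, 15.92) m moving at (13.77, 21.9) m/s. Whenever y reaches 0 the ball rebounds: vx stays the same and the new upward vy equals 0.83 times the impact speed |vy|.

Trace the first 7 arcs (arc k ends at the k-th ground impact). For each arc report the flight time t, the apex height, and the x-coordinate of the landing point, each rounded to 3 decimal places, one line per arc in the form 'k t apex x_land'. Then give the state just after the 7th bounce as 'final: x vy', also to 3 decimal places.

Arc 1: start y=15.920, vy=21.900 → t=5.015, apex=39.901, x_land=69.055, impact vy=-28.249
  bounce: vy ← 0.83·28.249 = 23.447
Arc 2: start y=0.000, vy=23.447 → t=4.689, apex=27.487, x_land=133.628, impact vy=-23.447
  bounce: vy ← 0.83·23.447 = 19.461
Arc 3: start y=0.000, vy=19.461 → t=3.892, apex=18.936, x_land=187.223, impact vy=-19.461
  bounce: vy ← 0.83·19.461 = 16.152
Arc 4: start y=0.000, vy=16.152 → t=3.230, apex=13.045, x_land=231.706, impact vy=-16.152
  bounce: vy ← 0.83·16.152 = 13.407
Arc 5: start y=0.000, vy=13.407 → t=2.681, apex=8.987, x_land=268.628, impact vy=-13.407
  bounce: vy ← 0.83·13.407 = 11.127
Arc 6: start y=0.000, vy=11.127 → t=2.225, apex=6.191, x_land=299.273, impact vy=-11.127
  bounce: vy ← 0.83·11.127 = 9.236
Arc 7: start y=0.000, vy=9.236 → t=1.847, apex=4.265, x_land=324.708, impact vy=-9.236
  bounce: vy ← 0.83·9.236 = 7.666

1 5.015 39.901 69.055
2 4.689 27.487 133.628
3 3.892 18.936 187.223
4 3.230 13.045 231.706
5 2.681 8.987 268.628
6 2.225 6.191 299.273
7 1.847 4.265 324.708
final: 324.708 7.666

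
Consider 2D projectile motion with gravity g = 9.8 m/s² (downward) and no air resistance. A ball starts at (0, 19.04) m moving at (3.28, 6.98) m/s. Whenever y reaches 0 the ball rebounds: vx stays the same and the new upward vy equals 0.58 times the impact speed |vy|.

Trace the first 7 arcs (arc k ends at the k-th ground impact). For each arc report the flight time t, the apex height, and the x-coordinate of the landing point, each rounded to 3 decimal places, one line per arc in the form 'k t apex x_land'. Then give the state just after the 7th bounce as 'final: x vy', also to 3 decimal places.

Arc 1: start y=19.040, vy=6.980 → t=2.808, apex=21.526, x_land=9.211, impact vy=-20.540
  bounce: vy ← 0.58·20.540 = 11.913
Arc 2: start y=0.000, vy=11.913 → t=2.431, apex=7.241, x_land=17.186, impact vy=-11.913
  bounce: vy ← 0.58·11.913 = 6.910
Arc 3: start y=0.000, vy=6.910 → t=1.410, apex=2.436, x_land=21.811, impact vy=-6.910
  bounce: vy ← 0.58·6.910 = 4.008
Arc 4: start y=0.000, vy=4.008 → t=0.818, apex=0.819, x_land=24.494, impact vy=-4.008
  bounce: vy ← 0.58·4.008 = 2.324
Arc 5: start y=0.000, vy=2.324 → t=0.474, apex=0.276, x_land=26.049, impact vy=-2.324
  bounce: vy ← 0.58·2.324 = 1.348
Arc 6: start y=0.000, vy=1.348 → t=0.275, apex=0.093, x_land=26.952, impact vy=-1.348
  bounce: vy ← 0.58·1.348 = 0.782
Arc 7: start y=0.000, vy=0.782 → t=0.160, apex=0.031, x_land=27.475, impact vy=-0.782
  bounce: vy ← 0.58·0.782 = 0.454

1 2.808 21.526 9.211
2 2.431 7.241 17.186
3 1.410 2.436 21.811
4 0.818 0.819 24.494
5 0.474 0.276 26.049
6 0.275 0.093 26.952
7 0.160 0.031 27.475
final: 27.475 0.454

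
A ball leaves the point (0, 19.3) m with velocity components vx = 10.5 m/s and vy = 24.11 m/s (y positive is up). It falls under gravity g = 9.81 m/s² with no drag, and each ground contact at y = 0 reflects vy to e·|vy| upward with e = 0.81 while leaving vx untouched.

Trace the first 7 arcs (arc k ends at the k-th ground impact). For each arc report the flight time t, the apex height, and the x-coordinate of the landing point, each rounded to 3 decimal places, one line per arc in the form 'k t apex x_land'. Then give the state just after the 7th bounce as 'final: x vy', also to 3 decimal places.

Arc 1: start y=19.300, vy=24.110 → t=5.616, apex=48.928, x_land=58.968, impact vy=-30.983
  bounce: vy ← 0.81·30.983 = 25.096
Arc 2: start y=0.000, vy=25.096 → t=5.116, apex=32.101, x_land=112.691, impact vy=-25.096
  bounce: vy ← 0.81·25.096 = 20.328
Arc 3: start y=0.000, vy=20.328 → t=4.144, apex=21.062, x_land=156.207, impact vy=-20.328
  bounce: vy ← 0.81·20.328 = 16.466
Arc 4: start y=0.000, vy=16.466 → t=3.357, apex=13.819, x_land=191.455, impact vy=-16.466
  bounce: vy ← 0.81·16.466 = 13.337
Arc 5: start y=0.000, vy=13.337 → t=2.719, apex=9.066, x_land=220.006, impact vy=-13.337
  bounce: vy ← 0.81·13.337 = 10.803
Arc 6: start y=0.000, vy=10.803 → t=2.202, apex=5.948, x_land=243.132, impact vy=-10.803
  bounce: vy ← 0.81·10.803 = 8.751
Arc 7: start y=0.000, vy=8.751 → t=1.784, apex=3.903, x_land=261.864, impact vy=-8.751
  bounce: vy ← 0.81·8.751 = 7.088

1 5.616 48.928 58.968
2 5.116 32.101 112.691
3 4.144 21.062 156.207
4 3.357 13.819 191.455
5 2.719 9.066 220.006
6 2.202 5.948 243.132
7 1.784 3.903 261.864
final: 261.864 7.088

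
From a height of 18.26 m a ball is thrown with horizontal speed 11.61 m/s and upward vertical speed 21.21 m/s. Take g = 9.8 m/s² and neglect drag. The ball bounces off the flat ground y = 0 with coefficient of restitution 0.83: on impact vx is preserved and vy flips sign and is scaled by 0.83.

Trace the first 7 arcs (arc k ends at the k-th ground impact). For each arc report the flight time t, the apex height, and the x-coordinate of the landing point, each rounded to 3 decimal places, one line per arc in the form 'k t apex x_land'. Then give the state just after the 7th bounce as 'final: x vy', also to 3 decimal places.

Arc 1: start y=18.260, vy=21.210 → t=5.064, apex=41.212, x_land=58.798, impact vy=-28.421
  bounce: vy ← 0.83·28.421 = 23.590
Arc 2: start y=0.000, vy=23.590 → t=4.814, apex=28.391, x_land=114.690, impact vy=-23.590
  bounce: vy ← 0.83·23.590 = 19.579
Arc 3: start y=0.000, vy=19.579 → t=3.996, apex=19.559, x_land=161.081, impact vy=-19.579
  bounce: vy ← 0.83·19.579 = 16.251
Arc 4: start y=0.000, vy=16.251 → t=3.316, apex=13.474, x_land=199.586, impact vy=-16.251
  bounce: vy ← 0.83·16.251 = 13.488
Arc 5: start y=0.000, vy=13.488 → t=2.753, apex=9.282, x_land=231.545, impact vy=-13.488
  bounce: vy ← 0.83·13.488 = 11.195
Arc 6: start y=0.000, vy=11.195 → t=2.285, apex=6.395, x_land=258.070, impact vy=-11.195
  bounce: vy ← 0.83·11.195 = 9.292
Arc 7: start y=0.000, vy=9.292 → t=1.896, apex=4.405, x_land=280.087, impact vy=-9.292
  bounce: vy ← 0.83·9.292 = 7.712

1 5.064 41.212 58.798
2 4.814 28.391 114.690
3 3.996 19.559 161.081
4 3.316 13.474 199.586
5 2.753 9.282 231.545
6 2.285 6.395 258.070
7 1.896 4.405 280.087
final: 280.087 7.712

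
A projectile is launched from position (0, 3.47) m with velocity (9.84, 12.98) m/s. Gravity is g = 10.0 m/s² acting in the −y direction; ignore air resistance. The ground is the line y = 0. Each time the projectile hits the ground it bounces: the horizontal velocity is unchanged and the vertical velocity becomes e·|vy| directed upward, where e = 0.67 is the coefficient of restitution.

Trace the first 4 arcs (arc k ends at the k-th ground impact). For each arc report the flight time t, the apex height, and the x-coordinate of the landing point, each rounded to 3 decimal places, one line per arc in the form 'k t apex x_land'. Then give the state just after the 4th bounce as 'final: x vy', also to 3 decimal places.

1 2.840 11.894 27.949
2 2.067 5.339 48.286
3 1.385 2.397 61.911
4 0.928 1.076 71.040
final: 71.040 3.108

Arc 1: start y=3.470, vy=12.980 → t=2.840, apex=11.894, x_land=27.949, impact vy=-15.423
  bounce: vy ← 0.67·15.423 = 10.334
Arc 2: start y=0.000, vy=10.334 → t=2.067, apex=5.339, x_land=48.286, impact vy=-10.334
  bounce: vy ← 0.67·10.334 = 6.924
Arc 3: start y=0.000, vy=6.924 → t=1.385, apex=2.397, x_land=61.911, impact vy=-6.924
  bounce: vy ← 0.67·6.924 = 4.639
Arc 4: start y=0.000, vy=4.639 → t=0.928, apex=1.076, x_land=71.040, impact vy=-4.639
  bounce: vy ← 0.67·4.639 = 3.108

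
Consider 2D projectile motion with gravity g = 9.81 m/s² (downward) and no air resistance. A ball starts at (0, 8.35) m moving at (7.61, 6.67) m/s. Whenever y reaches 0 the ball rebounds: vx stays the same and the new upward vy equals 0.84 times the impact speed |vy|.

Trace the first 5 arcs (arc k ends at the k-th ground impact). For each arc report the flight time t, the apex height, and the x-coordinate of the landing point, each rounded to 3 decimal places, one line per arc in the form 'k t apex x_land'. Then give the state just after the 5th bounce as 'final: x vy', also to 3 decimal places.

Arc 1: start y=8.350, vy=6.670 → t=2.151, apex=10.618, x_land=16.371, impact vy=-14.433
  bounce: vy ← 0.84·14.433 = 12.124
Arc 2: start y=0.000, vy=12.124 → t=2.472, apex=7.492, x_land=35.180, impact vy=-12.124
  bounce: vy ← 0.84·12.124 = 10.184
Arc 3: start y=0.000, vy=10.184 → t=2.076, apex=5.286, x_land=50.981, impact vy=-10.184
  bounce: vy ← 0.84·10.184 = 8.555
Arc 4: start y=0.000, vy=8.555 → t=1.744, apex=3.730, x_land=64.253, impact vy=-8.555
  bounce: vy ← 0.84·8.555 = 7.186
Arc 5: start y=0.000, vy=7.186 → t=1.465, apex=2.632, x_land=75.402, impact vy=-7.186
  bounce: vy ← 0.84·7.186 = 6.036

1 2.151 10.618 16.371
2 2.472 7.492 35.180
3 2.076 5.286 50.981
4 1.744 3.730 64.253
5 1.465 2.632 75.402
final: 75.402 6.036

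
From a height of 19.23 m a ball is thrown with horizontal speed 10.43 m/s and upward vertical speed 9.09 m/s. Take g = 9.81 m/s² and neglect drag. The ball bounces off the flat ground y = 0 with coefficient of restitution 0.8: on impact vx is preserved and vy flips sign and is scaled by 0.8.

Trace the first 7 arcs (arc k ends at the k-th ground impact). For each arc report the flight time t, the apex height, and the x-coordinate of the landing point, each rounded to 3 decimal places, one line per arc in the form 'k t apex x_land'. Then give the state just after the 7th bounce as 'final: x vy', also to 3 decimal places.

Arc 1: start y=19.230, vy=9.090 → t=3.113, apex=23.441, x_land=32.466, impact vy=-21.446
  bounce: vy ← 0.8·21.446 = 17.157
Arc 2: start y=0.000, vy=17.157 → t=3.498, apex=15.003, x_land=68.947, impact vy=-17.157
  bounce: vy ← 0.8·17.157 = 13.725
Arc 3: start y=0.000, vy=13.725 → t=2.798, apex=9.602, x_land=98.133, impact vy=-13.725
  bounce: vy ← 0.8·13.725 = 10.980
Arc 4: start y=0.000, vy=10.980 → t=2.239, apex=6.145, x_land=121.481, impact vy=-10.980
  bounce: vy ← 0.8·10.980 = 8.784
Arc 5: start y=0.000, vy=8.784 → t=1.791, apex=3.933, x_land=140.160, impact vy=-8.784
  bounce: vy ← 0.8·8.784 = 7.027
Arc 6: start y=0.000, vy=7.027 → t=1.433, apex=2.517, x_land=155.103, impact vy=-7.027
  bounce: vy ← 0.8·7.027 = 5.622
Arc 7: start y=0.000, vy=5.622 → t=1.146, apex=1.611, x_land=167.057, impact vy=-5.622
  bounce: vy ← 0.8·5.622 = 4.498

1 3.113 23.441 32.466
2 3.498 15.003 68.947
3 2.798 9.602 98.133
4 2.239 6.145 121.481
5 1.791 3.933 140.160
6 1.433 2.517 155.103
7 1.146 1.611 167.057
final: 167.057 4.498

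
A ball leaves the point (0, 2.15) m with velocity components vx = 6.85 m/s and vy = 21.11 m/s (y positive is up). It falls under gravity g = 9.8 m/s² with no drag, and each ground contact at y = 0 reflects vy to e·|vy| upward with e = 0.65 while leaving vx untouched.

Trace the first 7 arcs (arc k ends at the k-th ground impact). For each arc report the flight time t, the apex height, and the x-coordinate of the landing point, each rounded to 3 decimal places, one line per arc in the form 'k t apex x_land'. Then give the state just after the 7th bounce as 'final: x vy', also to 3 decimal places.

Arc 1: start y=2.150, vy=21.110 → t=4.408, apex=24.886, x_land=30.193, impact vy=-22.086
  bounce: vy ← 0.65·22.086 = 14.356
Arc 2: start y=0.000, vy=14.356 → t=2.930, apex=10.514, x_land=50.261, impact vy=-14.356
  bounce: vy ← 0.65·14.356 = 9.331
Arc 3: start y=0.000, vy=9.331 → t=1.904, apex=4.442, x_land=63.306, impact vy=-9.331
  bounce: vy ← 0.65·9.331 = 6.065
Arc 4: start y=0.000, vy=6.065 → t=1.238, apex=1.877, x_land=71.785, impact vy=-6.065
  bounce: vy ← 0.65·6.065 = 3.942
Arc 5: start y=0.000, vy=3.942 → t=0.805, apex=0.793, x_land=77.296, impact vy=-3.942
  bounce: vy ← 0.65·3.942 = 2.563
Arc 6: start y=0.000, vy=2.563 → t=0.523, apex=0.335, x_land=80.879, impact vy=-2.563
  bounce: vy ← 0.65·2.563 = 1.666
Arc 7: start y=0.000, vy=1.666 → t=0.340, apex=0.142, x_land=83.207, impact vy=-1.666
  bounce: vy ← 0.65·1.666 = 1.083

1 4.408 24.886 30.193
2 2.930 10.514 50.261
3 1.904 4.442 63.306
4 1.238 1.877 71.785
5 0.805 0.793 77.296
6 0.523 0.335 80.879
7 0.340 0.142 83.207
final: 83.207 1.083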